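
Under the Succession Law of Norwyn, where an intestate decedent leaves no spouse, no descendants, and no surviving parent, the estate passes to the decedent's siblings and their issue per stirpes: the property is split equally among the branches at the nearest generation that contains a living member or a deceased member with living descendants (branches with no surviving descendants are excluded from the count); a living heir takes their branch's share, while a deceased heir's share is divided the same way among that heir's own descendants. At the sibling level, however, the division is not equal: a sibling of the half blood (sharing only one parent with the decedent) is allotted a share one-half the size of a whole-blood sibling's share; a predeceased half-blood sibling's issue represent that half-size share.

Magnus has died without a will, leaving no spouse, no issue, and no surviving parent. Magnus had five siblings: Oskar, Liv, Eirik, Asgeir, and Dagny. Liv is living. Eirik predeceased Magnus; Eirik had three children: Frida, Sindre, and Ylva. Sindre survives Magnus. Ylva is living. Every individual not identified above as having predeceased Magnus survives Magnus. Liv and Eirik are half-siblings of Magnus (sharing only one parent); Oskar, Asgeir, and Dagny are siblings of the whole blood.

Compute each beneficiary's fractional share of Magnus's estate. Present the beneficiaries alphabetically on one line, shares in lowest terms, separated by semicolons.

No spouse, descendants, or parent survives, so the estate passes to Magnus's siblings per stirpes.
Half-blood siblings count for one-half the weight of whole-blood siblings at the initial division.
Dividing 1 in proportion to weights (total weight 4): Oskar (weight 1) → 1/4; Liv (weight 1/2) → 1/8; Eirik (weight 1/2) → 1/8; Asgeir (weight 1) → 1/4; Dagny (weight 1) → 1/4.
Oskar is living and takes 1/4.
Liv is living and takes 1/8.
Eirik predeceased; the 1/8 allotted to Eirik's branch passes to Eirik's issue by representation.
The 1/8 is divided into 3 equal shares of 1/24 among Frida, Sindre, Ylva.
Frida is living and takes 1/24.
Sindre is living and takes 1/24.
Ylva is living and takes 1/24.
Asgeir is living and takes 1/4.
Dagny is living and takes 1/4.

Asgeir 1/4; Dagny 1/4; Frida 1/24; Liv 1/8; Oskar 1/4; Sindre 1/24; Ylva 1/24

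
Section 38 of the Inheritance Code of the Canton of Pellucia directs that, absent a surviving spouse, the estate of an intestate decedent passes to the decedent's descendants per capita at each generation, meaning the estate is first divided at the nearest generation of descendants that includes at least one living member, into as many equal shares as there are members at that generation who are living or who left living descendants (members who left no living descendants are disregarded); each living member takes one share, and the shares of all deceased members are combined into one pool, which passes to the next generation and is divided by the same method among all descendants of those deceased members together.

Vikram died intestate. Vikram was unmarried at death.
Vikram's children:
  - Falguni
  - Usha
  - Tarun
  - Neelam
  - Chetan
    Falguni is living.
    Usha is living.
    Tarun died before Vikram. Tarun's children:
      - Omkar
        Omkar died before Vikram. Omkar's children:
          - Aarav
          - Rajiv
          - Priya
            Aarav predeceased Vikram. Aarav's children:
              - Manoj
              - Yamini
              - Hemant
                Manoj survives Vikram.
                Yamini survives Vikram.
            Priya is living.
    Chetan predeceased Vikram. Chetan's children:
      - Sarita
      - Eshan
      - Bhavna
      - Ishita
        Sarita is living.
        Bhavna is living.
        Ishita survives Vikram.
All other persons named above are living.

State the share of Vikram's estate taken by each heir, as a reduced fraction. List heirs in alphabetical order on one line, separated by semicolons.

Bhavna 2/25; Eshan 2/25; Falguni 1/5; Hemant 2/225; Ishita 2/25; Manoj 2/225; Neelam 1/5; Priya 2/75; Rajiv 2/75; Sarita 2/25; Usha 1/5; Yamini 2/225

There is no surviving spouse, so the entire estate passes to Vikram's descendants per capita at each generation.
At generation 1 (Falguni, Usha, Tarun, Neelam, Chetan) there are 5 shares of (1)/5 = 1/5 each.
Living: Falguni, Usha, and Neelam — each takes 1/5.
Deceased: Tarun and Chetan. Their combined 2/5 is pooled and carried to generation 2.
At generation 2 (Omkar, Sarita, Eshan, Bhavna, Ishita) there are 5 shares of (2/5)/5 = 2/25 each.
Living: Sarita, Eshan, Bhavna, and Ishita — each takes 2/25.
Deceased: Omkar. That 2/25 share is carried to generation 3.
At generation 3 (Aarav, Rajiv, Priya) there are 3 shares of (2/25)/3 = 2/75 each.
Living: Rajiv and Priya — each takes 2/75.
Deceased: Aarav. That 2/75 share is carried to generation 4.
At generation 4 (Manoj, Yamini, Hemant) there are 3 shares of (2/75)/3 = 2/225 each.
Living: Manoj, Yamini, and Hemant — each takes 2/225.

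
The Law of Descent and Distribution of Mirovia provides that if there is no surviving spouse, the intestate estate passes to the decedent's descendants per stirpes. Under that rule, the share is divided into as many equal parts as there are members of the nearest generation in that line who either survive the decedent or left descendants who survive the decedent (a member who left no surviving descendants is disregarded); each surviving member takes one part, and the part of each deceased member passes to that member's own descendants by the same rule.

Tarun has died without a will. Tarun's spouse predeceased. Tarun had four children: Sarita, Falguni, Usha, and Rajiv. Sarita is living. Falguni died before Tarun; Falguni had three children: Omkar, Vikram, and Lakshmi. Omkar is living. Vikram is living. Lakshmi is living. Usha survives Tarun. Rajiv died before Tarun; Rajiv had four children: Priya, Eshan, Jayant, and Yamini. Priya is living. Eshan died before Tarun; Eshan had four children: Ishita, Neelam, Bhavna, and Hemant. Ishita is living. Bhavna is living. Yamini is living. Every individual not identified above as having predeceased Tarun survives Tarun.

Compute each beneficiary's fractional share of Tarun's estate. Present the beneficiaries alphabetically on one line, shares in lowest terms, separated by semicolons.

There is no surviving spouse, so the entire estate passes to Tarun's descendants per stirpes.
The estate is divided into 4 equal shares of 1/4 among Sarita, Falguni, Usha, Rajiv.
Sarita is living and takes 1/4.
Falguni predeceased; the 1/4 allotted to Falguni's branch passes to Falguni's issue by representation.
The 1/4 is divided into 3 equal shares of 1/12 among Omkar, Vikram, Lakshmi.
Omkar is living and takes 1/12.
Vikram is living and takes 1/12.
Lakshmi is living and takes 1/12.
Usha is living and takes 1/4.
Rajiv predeceased; the 1/4 allotted to Rajiv's branch passes to Rajiv's issue by representation.
The 1/4 is divided into 4 equal shares of 1/16 among Priya, Eshan, Jayant, Yamini.
Priya is living and takes 1/16.
Eshan predeceased; the 1/16 allotted to Eshan's branch passes to Eshan's issue by representation.
The 1/16 is divided into 4 equal shares of 1/64 among Ishita, Neelam, Bhavna, Hemant.
Ishita is living and takes 1/64.
Neelam is living and takes 1/64.
Bhavna is living and takes 1/64.
Hemant is living and takes 1/64.
Jayant is living and takes 1/16.
Yamini is living and takes 1/16.

Bhavna 1/64; Hemant 1/64; Ishita 1/64; Jayant 1/16; Lakshmi 1/12; Neelam 1/64; Omkar 1/12; Priya 1/16; Sarita 1/4; Usha 1/4; Vikram 1/12; Yamini 1/16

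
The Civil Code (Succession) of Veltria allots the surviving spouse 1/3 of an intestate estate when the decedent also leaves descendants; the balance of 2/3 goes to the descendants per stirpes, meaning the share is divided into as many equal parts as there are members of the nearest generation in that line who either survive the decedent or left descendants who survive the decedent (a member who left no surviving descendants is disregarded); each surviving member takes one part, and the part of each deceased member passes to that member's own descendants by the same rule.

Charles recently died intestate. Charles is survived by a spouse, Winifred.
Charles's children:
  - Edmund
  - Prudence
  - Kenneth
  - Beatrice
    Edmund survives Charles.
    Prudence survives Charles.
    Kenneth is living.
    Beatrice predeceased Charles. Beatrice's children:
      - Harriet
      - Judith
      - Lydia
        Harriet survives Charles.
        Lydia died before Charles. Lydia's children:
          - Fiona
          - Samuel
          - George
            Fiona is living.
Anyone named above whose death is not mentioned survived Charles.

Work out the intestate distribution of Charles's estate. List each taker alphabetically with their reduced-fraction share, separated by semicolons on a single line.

Winifred, as surviving spouse, takes 1/3.
The remaining 2/3 passes to Charles's descendants per stirpes.
The 2/3 is divided into 4 equal shares of 1/6 among Edmund, Prudence, Kenneth, Beatrice.
Edmund is living and takes 1/6.
Prudence is living and takes 1/6.
Kenneth is living and takes 1/6.
Beatrice predeceased; the 1/6 allotted to Beatrice's branch passes to Beatrice's issue by representation.
The 1/6 is divided into 3 equal shares of 1/18 among Harriet, Judith, Lydia.
Harriet is living and takes 1/18.
Judith is living and takes 1/18.
Lydia predeceased; the 1/18 allotted to Lydia's branch passes to Lydia's issue by representation.
The 1/18 is divided into 3 equal shares of 1/54 among Fiona, Samuel, George.
Fiona is living and takes 1/54.
Samuel is living and takes 1/54.
George is living and takes 1/54.

Edmund 1/6; Fiona 1/54; George 1/54; Harriet 1/18; Judith 1/18; Kenneth 1/6; Prudence 1/6; Samuel 1/54; Winifred 1/3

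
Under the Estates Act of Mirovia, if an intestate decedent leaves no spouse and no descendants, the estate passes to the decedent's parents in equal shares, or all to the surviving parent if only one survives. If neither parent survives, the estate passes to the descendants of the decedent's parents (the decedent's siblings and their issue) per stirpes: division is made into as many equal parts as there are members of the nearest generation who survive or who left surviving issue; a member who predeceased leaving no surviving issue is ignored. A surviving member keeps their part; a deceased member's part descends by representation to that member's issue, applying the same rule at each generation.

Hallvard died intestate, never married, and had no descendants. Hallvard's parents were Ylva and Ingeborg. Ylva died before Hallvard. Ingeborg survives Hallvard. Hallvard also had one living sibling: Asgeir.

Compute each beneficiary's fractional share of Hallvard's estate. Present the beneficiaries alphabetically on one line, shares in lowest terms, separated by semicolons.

Ingeborg 1

Only one parent, Ingeborg, survives, so Ingeborg takes the entire estate. The siblings take nothing because a surviving parent has priority.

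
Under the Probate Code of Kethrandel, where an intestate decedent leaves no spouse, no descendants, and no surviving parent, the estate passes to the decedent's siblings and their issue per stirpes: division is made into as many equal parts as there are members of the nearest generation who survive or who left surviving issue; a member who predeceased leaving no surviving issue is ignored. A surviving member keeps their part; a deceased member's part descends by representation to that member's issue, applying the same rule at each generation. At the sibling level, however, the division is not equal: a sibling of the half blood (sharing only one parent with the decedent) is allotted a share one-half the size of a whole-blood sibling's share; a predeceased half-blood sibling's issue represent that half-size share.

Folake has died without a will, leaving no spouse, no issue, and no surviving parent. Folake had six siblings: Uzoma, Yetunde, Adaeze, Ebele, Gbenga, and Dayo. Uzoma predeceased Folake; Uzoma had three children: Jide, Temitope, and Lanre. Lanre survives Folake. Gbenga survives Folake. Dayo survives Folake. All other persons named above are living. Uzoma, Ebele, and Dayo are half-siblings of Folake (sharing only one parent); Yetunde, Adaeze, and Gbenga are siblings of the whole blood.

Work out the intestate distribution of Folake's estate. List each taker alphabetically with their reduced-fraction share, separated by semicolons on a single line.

No spouse, descendants, or parent survives, so the estate passes to Folake's siblings per stirpes.
Half-blood siblings count for one-half the weight of whole-blood siblings at the initial division.
Dividing 1 in proportion to weights (total weight 9/2): Uzoma (weight 1/2) → 1/9; Yetunde (weight 1) → 2/9; Adaeze (weight 1) → 2/9; Ebele (weight 1/2) → 1/9; Gbenga (weight 1) → 2/9; Dayo (weight 1/2) → 1/9.
Uzoma predeceased; the 1/9 allotted to Uzoma's branch passes to Uzoma's issue by representation.
The 1/9 is divided into 3 equal shares of 1/27 among Jide, Temitope, Lanre.
Jide is living and takes 1/27.
Temitope is living and takes 1/27.
Lanre is living and takes 1/27.
Yetunde is living and takes 2/9.
Adaeze is living and takes 2/9.
Ebele is living and takes 1/9.
Gbenga is living and takes 2/9.
Dayo is living and takes 1/9.

Adaeze 2/9; Dayo 1/9; Ebele 1/9; Gbenga 2/9; Jide 1/27; Lanre 1/27; Temitope 1/27; Yetunde 2/9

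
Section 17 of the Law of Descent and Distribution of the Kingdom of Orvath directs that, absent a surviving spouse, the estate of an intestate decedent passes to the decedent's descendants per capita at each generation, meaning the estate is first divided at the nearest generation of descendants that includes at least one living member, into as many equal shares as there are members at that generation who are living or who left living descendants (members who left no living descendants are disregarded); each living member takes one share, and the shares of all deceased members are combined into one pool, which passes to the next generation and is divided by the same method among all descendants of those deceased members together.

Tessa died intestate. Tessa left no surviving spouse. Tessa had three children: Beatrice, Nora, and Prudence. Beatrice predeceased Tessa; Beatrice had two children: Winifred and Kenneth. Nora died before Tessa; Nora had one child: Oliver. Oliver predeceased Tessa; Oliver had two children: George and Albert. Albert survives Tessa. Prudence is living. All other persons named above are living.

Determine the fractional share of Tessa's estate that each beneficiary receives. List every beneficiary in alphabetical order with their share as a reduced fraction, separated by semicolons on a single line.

Albert 1/9; George 1/9; Kenneth 2/9; Prudence 1/3; Winifred 2/9

There is no surviving spouse, so the entire estate passes to Tessa's descendants per capita at each generation.
At generation 1 (Beatrice, Nora, Prudence) there are 3 shares of (1)/3 = 1/3 each.
Living: Prudence — each takes 1/3.
Deceased: Beatrice and Nora. Their combined 2/3 is pooled and carried to generation 2.
At generation 2 (Winifred, Kenneth, Oliver) there are 3 shares of (2/3)/3 = 2/9 each.
Living: Winifred and Kenneth — each takes 2/9.
Deceased: Oliver. That 2/9 share is carried to generation 3.
At generation 3 (George, Albert) there are 2 shares of (2/9)/2 = 1/9 each.
Living: George and Albert — each takes 1/9.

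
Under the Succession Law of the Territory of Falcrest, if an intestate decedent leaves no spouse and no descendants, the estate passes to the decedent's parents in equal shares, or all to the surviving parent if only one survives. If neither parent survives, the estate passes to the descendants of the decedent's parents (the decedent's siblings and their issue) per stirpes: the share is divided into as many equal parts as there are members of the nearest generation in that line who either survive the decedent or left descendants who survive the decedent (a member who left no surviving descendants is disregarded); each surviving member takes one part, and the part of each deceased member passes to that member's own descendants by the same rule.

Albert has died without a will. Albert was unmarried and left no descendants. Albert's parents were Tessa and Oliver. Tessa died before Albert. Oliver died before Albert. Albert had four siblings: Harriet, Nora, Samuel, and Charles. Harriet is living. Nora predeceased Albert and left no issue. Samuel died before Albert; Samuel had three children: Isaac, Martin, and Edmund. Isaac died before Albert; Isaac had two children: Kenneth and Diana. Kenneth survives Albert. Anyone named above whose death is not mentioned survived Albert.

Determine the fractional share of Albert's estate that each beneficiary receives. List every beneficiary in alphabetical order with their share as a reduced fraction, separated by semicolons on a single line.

Neither parent survives and there are no descendants, so the estate passes to Albert's siblings and their issue per stirpes.
Nora left no surviving issue, so that branch lapses and is disregarded.
The estate is divided into 3 equal shares of 1/3 among Harriet, Samuel, Charles.
Harriet is living and takes 1/3.
Samuel predeceased; the 1/3 allotted to Samuel's branch passes to Samuel's issue by representation.
The 1/3 is divided into 3 equal shares of 1/9 among Isaac, Martin, Edmund.
Isaac predeceased; the 1/9 allotted to Isaac's branch passes to Isaac's issue by representation.
The 1/9 is divided into 2 equal shares of 1/18 among Kenneth, Diana.
Kenneth is living and takes 1/18.
Diana is living and takes 1/18.
Martin is living and takes 1/9.
Edmund is living and takes 1/9.
Charles is living and takes 1/3.

Charles 1/3; Diana 1/18; Edmund 1/9; Harriet 1/3; Kenneth 1/18; Martin 1/9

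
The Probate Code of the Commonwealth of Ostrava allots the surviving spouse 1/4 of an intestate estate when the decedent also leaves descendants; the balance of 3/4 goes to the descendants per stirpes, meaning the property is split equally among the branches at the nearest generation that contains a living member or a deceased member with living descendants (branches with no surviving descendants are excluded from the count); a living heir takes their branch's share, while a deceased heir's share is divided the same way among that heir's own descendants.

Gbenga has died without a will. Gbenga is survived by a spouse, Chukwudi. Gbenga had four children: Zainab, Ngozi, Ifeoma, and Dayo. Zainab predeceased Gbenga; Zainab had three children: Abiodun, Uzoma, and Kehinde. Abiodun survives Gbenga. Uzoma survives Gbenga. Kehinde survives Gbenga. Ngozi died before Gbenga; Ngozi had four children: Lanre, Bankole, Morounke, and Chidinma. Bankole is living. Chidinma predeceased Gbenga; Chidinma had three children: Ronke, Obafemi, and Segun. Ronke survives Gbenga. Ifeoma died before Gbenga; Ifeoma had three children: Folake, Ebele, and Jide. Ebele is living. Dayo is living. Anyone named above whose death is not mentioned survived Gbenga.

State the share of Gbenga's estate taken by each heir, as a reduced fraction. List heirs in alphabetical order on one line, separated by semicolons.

Abiodun 1/16; Bankole 3/64; Chukwudi 1/4; Dayo 3/16; Ebele 1/16; Folake 1/16; Jide 1/16; Kehinde 1/16; Lanre 3/64; Morounke 3/64; Obafemi 1/64; Ronke 1/64; Segun 1/64; Uzoma 1/16

Chukwudi, as surviving spouse, takes 1/4.
The remaining 3/4 passes to Gbenga's descendants per stirpes.
The 3/4 is divided into 4 equal shares of 3/16 among Zainab, Ngozi, Ifeoma, Dayo.
Zainab predeceased; the 3/16 allotted to Zainab's branch passes to Zainab's issue by representation.
The 3/16 is divided into 3 equal shares of 1/16 among Abiodun, Uzoma, Kehinde.
Abiodun is living and takes 1/16.
Uzoma is living and takes 1/16.
Kehinde is living and takes 1/16.
Ngozi predeceased; the 3/16 allotted to Ngozi's branch passes to Ngozi's issue by representation.
The 3/16 is divided into 4 equal shares of 3/64 among Lanre, Bankole, Morounke, Chidinma.
Lanre is living and takes 3/64.
Bankole is living and takes 3/64.
Morounke is living and takes 3/64.
Chidinma predeceased; the 3/64 allotted to Chidinma's branch passes to Chidinma's issue by representation.
The 3/64 is divided into 3 equal shares of 1/64 among Ronke, Obafemi, Segun.
Ronke is living and takes 1/64.
Obafemi is living and takes 1/64.
Segun is living and takes 1/64.
Ifeoma predeceased; the 3/16 allotted to Ifeoma's branch passes to Ifeoma's issue by representation.
The 3/16 is divided into 3 equal shares of 1/16 among Folake, Ebele, Jide.
Folake is living and takes 1/16.
Ebele is living and takes 1/16.
Jide is living and takes 1/16.
Dayo is living and takes 3/16.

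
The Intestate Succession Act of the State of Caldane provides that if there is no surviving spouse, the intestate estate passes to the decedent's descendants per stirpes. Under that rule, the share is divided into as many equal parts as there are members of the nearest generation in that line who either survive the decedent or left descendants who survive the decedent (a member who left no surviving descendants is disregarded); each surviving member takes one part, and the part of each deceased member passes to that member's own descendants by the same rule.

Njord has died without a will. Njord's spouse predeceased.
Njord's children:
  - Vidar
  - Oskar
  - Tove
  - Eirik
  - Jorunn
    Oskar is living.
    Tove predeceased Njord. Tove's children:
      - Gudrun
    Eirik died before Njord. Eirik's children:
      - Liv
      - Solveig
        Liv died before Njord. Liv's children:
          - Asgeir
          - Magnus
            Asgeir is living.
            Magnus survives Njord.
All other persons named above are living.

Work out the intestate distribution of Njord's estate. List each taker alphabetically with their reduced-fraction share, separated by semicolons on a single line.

Asgeir 1/20; Gudrun 1/5; Jorunn 1/5; Magnus 1/20; Oskar 1/5; Solveig 1/10; Vidar 1/5

There is no surviving spouse, so the entire estate passes to Njord's descendants per stirpes.
The estate is divided into 5 equal shares of 1/5 among Vidar, Oskar, Tove, Eirik, Jorunn.
Vidar is living and takes 1/5.
Oskar is living and takes 1/5.
Tove predeceased; the 1/5 allotted to Tove's branch passes to Tove's issue by representation.
Gudrun is the sole taker at this level and receives the full 1/5.
Eirik predeceased; the 1/5 allotted to Eirik's branch passes to Eirik's issue by representation.
The 1/5 is divided into 2 equal shares of 1/10 among Liv, Solveig.
Liv predeceased; the 1/10 allotted to Liv's branch passes to Liv's issue by representation.
The 1/10 is divided into 2 equal shares of 1/20 among Asgeir, Magnus.
Asgeir is living and takes 1/20.
Magnus is living and takes 1/20.
Solveig is living and takes 1/10.
Jorunn is living and takes 1/5.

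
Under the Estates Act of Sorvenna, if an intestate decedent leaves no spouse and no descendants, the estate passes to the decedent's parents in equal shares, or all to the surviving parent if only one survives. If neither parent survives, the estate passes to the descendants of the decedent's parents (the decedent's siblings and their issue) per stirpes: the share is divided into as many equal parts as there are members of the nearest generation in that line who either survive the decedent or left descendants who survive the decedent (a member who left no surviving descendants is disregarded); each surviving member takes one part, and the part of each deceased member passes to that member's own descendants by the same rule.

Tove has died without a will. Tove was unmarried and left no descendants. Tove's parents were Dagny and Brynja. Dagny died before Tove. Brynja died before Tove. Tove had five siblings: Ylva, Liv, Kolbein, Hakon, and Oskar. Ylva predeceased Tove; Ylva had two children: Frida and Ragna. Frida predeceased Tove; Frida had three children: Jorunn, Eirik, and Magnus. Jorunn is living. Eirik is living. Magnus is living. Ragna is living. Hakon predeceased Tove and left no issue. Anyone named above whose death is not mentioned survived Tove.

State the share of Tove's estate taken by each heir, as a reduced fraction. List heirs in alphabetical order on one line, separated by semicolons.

Eirik 1/24; Jorunn 1/24; Kolbein 1/4; Liv 1/4; Magnus 1/24; Oskar 1/4; Ragna 1/8

Neither parent survives and there are no descendants, so the estate passes to Tove's siblings and their issue per stirpes.
Hakon left no surviving issue, so that branch lapses and is disregarded.
The estate is divided into 4 equal shares of 1/4 among Ylva, Liv, Kolbein, Oskar.
Ylva predeceased; the 1/4 allotted to Ylva's branch passes to Ylva's issue by representation.
The 1/4 is divided into 2 equal shares of 1/8 among Frida, Ragna.
Frida predeceased; the 1/8 allotted to Frida's branch passes to Frida's issue by representation.
The 1/8 is divided into 3 equal shares of 1/24 among Jorunn, Eirik, Magnus.
Jorunn is living and takes 1/24.
Eirik is living and takes 1/24.
Magnus is living and takes 1/24.
Ragna is living and takes 1/8.
Liv is living and takes 1/4.
Kolbein is living and takes 1/4.
Oskar is living and takes 1/4.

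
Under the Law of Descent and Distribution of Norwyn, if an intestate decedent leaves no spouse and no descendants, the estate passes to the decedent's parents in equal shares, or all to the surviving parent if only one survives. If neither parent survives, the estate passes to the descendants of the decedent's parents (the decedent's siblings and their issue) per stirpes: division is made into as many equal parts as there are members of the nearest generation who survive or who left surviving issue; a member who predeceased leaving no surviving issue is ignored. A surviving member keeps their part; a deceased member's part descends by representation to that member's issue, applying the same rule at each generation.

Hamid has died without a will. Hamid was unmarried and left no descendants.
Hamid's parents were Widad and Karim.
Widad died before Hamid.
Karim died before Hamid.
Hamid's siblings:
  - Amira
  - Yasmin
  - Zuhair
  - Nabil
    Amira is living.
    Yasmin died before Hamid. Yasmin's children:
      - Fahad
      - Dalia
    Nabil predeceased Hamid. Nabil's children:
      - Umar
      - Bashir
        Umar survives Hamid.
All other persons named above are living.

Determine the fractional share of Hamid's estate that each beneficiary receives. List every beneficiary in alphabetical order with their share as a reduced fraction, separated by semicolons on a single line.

Neither parent survives and there are no descendants, so the estate passes to Hamid's siblings and their issue per stirpes.
The estate is divided into 4 equal shares of 1/4 among Amira, Yasmin, Zuhair, Nabil.
Amira is living and takes 1/4.
Yasmin predeceased; the 1/4 allotted to Yasmin's branch passes to Yasmin's issue by representation.
The 1/4 is divided into 2 equal shares of 1/8 among Fahad, Dalia.
Fahad is living and takes 1/8.
Dalia is living and takes 1/8.
Zuhair is living and takes 1/4.
Nabil predeceased; the 1/4 allotted to Nabil's branch passes to Nabil's issue by representation.
The 1/4 is divided into 2 equal shares of 1/8 among Umar, Bashir.
Umar is living and takes 1/8.
Bashir is living and takes 1/8.

Amira 1/4; Bashir 1/8; Dalia 1/8; Fahad 1/8; Umar 1/8; Zuhair 1/4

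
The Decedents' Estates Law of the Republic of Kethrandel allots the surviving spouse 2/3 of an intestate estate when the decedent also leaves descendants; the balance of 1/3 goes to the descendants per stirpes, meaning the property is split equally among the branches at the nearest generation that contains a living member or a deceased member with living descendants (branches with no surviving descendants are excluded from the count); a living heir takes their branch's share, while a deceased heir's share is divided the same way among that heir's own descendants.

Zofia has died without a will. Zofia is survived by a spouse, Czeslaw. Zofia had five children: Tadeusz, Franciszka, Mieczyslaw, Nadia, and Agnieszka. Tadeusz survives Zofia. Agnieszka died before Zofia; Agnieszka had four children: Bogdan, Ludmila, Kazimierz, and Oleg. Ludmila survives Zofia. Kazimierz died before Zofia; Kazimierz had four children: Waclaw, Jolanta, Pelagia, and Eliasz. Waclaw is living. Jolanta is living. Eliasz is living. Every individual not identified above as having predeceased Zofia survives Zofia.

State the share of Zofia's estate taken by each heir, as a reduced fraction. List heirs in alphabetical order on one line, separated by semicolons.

Czeslaw, as surviving spouse, takes 2/3.
The remaining 1/3 passes to Zofia's descendants per stirpes.
The 1/3 is divided into 5 equal shares of 1/15 among Tadeusz, Franciszka, Mieczyslaw, Nadia, Agnieszka.
Tadeusz is living and takes 1/15.
Franciszka is living and takes 1/15.
Mieczyslaw is living and takes 1/15.
Nadia is living and takes 1/15.
Agnieszka predeceased; the 1/15 allotted to Agnieszka's branch passes to Agnieszka's issue by representation.
The 1/15 is divided into 4 equal shares of 1/60 among Bogdan, Ludmila, Kazimierz, Oleg.
Bogdan is living and takes 1/60.
Ludmila is living and takes 1/60.
Kazimierz predeceased; the 1/60 allotted to Kazimierz's branch passes to Kazimierz's issue by representation.
The 1/60 is divided into 4 equal shares of 1/240 among Waclaw, Jolanta, Pelagia, Eliasz.
Waclaw is living and takes 1/240.
Jolanta is living and takes 1/240.
Pelagia is living and takes 1/240.
Eliasz is living and takes 1/240.
Oleg is living and takes 1/60.

Bogdan 1/60; Czeslaw 2/3; Eliasz 1/240; Franciszka 1/15; Jolanta 1/240; Ludmila 1/60; Mieczyslaw 1/15; Nadia 1/15; Oleg 1/60; Pelagia 1/240; Tadeusz 1/15; Waclaw 1/240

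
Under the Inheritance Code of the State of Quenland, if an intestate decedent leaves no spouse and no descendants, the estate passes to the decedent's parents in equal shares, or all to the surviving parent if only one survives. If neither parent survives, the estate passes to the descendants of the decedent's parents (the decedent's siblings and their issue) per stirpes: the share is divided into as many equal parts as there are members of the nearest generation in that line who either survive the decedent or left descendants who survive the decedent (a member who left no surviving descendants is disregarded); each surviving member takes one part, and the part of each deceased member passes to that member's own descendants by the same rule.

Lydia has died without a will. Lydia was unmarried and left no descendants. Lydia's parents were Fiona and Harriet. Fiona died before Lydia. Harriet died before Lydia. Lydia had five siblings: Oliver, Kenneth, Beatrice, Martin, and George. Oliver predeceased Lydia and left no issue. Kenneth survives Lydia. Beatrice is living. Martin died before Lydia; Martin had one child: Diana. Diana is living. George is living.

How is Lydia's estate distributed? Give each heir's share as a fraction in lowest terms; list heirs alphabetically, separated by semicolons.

Beatrice 1/4; Diana 1/4; George 1/4; Kenneth 1/4

Neither parent survives and there are no descendants, so the estate passes to Lydia's siblings and their issue per stirpes.
Oliver left no surviving issue, so that branch lapses and is disregarded.
The estate is divided into 4 equal shares of 1/4 among Kenneth, Beatrice, Martin, George.
Kenneth is living and takes 1/4.
Beatrice is living and takes 1/4.
Martin predeceased; the 1/4 allotted to Martin's branch passes to Martin's issue by representation.
Diana is the sole taker at this level and receives the full 1/4.
George is living and takes 1/4.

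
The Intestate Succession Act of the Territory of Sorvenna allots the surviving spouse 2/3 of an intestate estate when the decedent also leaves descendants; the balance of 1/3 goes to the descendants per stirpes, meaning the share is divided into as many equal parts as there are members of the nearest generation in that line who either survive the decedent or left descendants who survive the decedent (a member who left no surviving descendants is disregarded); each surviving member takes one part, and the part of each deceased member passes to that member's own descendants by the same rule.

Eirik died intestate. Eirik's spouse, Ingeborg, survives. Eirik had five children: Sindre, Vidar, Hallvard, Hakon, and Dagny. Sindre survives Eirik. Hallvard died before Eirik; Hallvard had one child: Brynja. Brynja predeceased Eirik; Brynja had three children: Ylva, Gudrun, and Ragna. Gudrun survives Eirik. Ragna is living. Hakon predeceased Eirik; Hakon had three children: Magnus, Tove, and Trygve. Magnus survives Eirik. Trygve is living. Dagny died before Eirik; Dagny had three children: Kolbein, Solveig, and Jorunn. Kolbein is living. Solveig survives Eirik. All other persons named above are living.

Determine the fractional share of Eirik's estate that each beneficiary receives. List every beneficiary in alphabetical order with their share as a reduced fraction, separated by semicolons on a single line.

Gudrun 1/45; Ingeborg 2/3; Jorunn 1/45; Kolbein 1/45; Magnus 1/45; Ragna 1/45; Sindre 1/15; Solveig 1/45; Tove 1/45; Trygve 1/45; Vidar 1/15; Ylva 1/45

Ingeborg, as surviving spouse, takes 2/3.
The remaining 1/3 passes to Eirik's descendants per stirpes.
The 1/3 is divided into 5 equal shares of 1/15 among Sindre, Vidar, Hallvard, Hakon, Dagny.
Sindre is living and takes 1/15.
Vidar is living and takes 1/15.
Hallvard predeceased; the 1/15 allotted to Hallvard's branch passes to Hallvard's issue by representation.
Brynja's line is the sole branch at this level, so the full 1/15 passes to Brynja's issue by representation.
The 1/15 is divided into 3 equal shares of 1/45 among Ylva, Gudrun, Ragna.
Ylva is living and takes 1/45.
Gudrun is living and takes 1/45.
Ragna is living and takes 1/45.
Hakon predeceased; the 1/15 allotted to Hakon's branch passes to Hakon's issue by representation.
The 1/15 is divided into 3 equal shares of 1/45 among Magnus, Tove, Trygve.
Magnus is living and takes 1/45.
Tove is living and takes 1/45.
Trygve is living and takes 1/45.
Dagny predeceased; the 1/15 allotted to Dagny's branch passes to Dagny's issue by representation.
The 1/15 is divided into 3 equal shares of 1/45 among Kolbein, Solveig, Jorunn.
Kolbein is living and takes 1/45.
Solveig is living and takes 1/45.
Jorunn is living and takes 1/45.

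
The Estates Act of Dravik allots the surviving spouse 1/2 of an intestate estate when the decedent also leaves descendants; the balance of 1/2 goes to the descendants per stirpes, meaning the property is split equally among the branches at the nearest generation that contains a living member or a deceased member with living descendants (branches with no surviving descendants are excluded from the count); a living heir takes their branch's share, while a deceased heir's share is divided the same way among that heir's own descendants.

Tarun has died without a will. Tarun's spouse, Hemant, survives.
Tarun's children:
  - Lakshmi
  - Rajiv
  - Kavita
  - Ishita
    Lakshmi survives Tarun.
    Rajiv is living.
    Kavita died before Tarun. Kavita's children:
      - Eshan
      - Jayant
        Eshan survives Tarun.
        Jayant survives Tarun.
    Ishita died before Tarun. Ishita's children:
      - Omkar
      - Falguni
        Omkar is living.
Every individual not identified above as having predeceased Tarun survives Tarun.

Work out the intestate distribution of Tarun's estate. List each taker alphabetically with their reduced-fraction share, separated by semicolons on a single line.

Hemant, as surviving spouse, takes 1/2.
The remaining 1/2 passes to Tarun's descendants per stirpes.
The 1/2 is divided into 4 equal shares of 1/8 among Lakshmi, Rajiv, Kavita, Ishita.
Lakshmi is living and takes 1/8.
Rajiv is living and takes 1/8.
Kavita predeceased; the 1/8 allotted to Kavita's branch passes to Kavita's issue by representation.
The 1/8 is divided into 2 equal shares of 1/16 among Eshan, Jayant.
Eshan is living and takes 1/16.
Jayant is living and takes 1/16.
Ishita predeceased; the 1/8 allotted to Ishita's branch passes to Ishita's issue by representation.
The 1/8 is divided into 2 equal shares of 1/16 among Omkar, Falguni.
Omkar is living and takes 1/16.
Falguni is living and takes 1/16.

Eshan 1/16; Falguni 1/16; Hemant 1/2; Jayant 1/16; Lakshmi 1/8; Omkar 1/16; Rajiv 1/8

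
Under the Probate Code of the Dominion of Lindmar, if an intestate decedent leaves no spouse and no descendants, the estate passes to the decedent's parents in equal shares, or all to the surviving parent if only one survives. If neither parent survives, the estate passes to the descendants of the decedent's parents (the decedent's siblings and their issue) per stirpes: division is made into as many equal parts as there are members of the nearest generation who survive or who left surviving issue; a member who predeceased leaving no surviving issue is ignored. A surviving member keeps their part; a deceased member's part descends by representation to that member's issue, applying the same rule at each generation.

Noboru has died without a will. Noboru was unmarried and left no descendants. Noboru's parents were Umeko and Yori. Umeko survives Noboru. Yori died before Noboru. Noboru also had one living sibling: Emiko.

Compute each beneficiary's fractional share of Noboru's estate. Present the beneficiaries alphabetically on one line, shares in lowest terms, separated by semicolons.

Only one parent, Umeko, survives, so Umeko takes the entire estate. The siblings take nothing because a surviving parent has priority.

Umeko 1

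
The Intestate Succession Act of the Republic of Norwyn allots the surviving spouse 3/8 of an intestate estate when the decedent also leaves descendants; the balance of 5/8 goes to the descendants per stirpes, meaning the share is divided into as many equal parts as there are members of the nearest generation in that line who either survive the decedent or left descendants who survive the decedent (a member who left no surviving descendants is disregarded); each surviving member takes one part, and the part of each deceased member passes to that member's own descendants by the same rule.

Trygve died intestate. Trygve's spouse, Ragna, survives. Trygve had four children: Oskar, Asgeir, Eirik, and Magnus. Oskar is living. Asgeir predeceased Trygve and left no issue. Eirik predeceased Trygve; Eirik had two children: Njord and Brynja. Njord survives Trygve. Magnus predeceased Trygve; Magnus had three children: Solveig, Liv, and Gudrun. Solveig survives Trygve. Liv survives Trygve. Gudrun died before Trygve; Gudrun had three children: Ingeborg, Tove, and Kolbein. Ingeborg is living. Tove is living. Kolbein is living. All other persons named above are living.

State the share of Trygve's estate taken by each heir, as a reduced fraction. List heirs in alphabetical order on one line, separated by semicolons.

Ragna, as surviving spouse, takes 3/8.
The remaining 5/8 passes to Trygve's descendants per stirpes.
Asgeir left no surviving issue, so that branch lapses and is disregarded.
The 5/8 is divided into 3 equal shares of 5/24 among Oskar, Eirik, Magnus.
Oskar is living and takes 5/24.
Eirik predeceased; the 5/24 allotted to Eirik's branch passes to Eirik's issue by representation.
The 5/24 is divided into 2 equal shares of 5/48 among Njord, Brynja.
Njord is living and takes 5/48.
Brynja is living and takes 5/48.
Magnus predeceased; the 5/24 allotted to Magnus's branch passes to Magnus's issue by representation.
The 5/24 is divided into 3 equal shares of 5/72 among Solveig, Liv, Gudrun.
Solveig is living and takes 5/72.
Liv is living and takes 5/72.
Gudrun predeceased; the 5/72 allotted to Gudrun's branch passes to Gudrun's issue by representation.
The 5/72 is divided into 3 equal shares of 5/216 among Ingeborg, Tove, Kolbein.
Ingeborg is living and takes 5/216.
Tove is living and takes 5/216.
Kolbein is living and takes 5/216.

Brynja 5/48; Ingeborg 5/216; Kolbein 5/216; Liv 5/72; Njord 5/48; Oskar 5/24; Ragna 3/8; Solveig 5/72; Tove 5/216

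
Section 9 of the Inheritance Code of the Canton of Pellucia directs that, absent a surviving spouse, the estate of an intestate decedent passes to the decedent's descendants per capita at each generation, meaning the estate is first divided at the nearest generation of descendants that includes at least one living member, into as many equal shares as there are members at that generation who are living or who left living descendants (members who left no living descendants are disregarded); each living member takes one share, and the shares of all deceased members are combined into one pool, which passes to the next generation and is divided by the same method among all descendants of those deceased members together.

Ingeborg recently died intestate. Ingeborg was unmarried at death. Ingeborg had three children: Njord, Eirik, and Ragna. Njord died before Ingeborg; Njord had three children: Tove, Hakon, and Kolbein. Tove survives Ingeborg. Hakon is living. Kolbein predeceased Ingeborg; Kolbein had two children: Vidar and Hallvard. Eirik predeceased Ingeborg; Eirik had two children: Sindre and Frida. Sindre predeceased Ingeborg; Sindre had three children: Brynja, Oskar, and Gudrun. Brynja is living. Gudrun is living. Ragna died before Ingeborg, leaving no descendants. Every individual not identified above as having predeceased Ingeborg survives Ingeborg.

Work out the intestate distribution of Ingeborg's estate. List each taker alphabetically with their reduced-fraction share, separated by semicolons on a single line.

There is no surviving spouse, so the entire estate passes to Ingeborg's descendants per capita at each generation.
No one at generation 1 (Njord, Eirik) is living; moving to the next generation.
At generation 2 (Tove, Hakon, Kolbein, Sindre, Frida) there are 5 shares of (1)/5 = 1/5 each.
Living: Tove, Hakon, and Frida — each takes 1/5.
Deceased: Kolbein and Sindre. Their combined 2/5 is pooled and carried to generation 3.
At generation 3 (Vidar, Hallvard, Brynja, Oskar, Gudrun) there are 5 shares of (2/5)/5 = 2/25 each.
Living: Vidar, Hallvard, Brynja, Oskar, and Gudrun — each takes 2/25.

Brynja 2/25; Frida 1/5; Gudrun 2/25; Hakon 1/5; Hallvard 2/25; Oskar 2/25; Tove 1/5; Vidar 2/25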